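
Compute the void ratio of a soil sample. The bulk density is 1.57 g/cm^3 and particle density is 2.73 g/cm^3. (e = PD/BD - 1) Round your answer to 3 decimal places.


Step 1: e = PD / BD - 1
Step 2: e = 2.73 / 1.57 - 1
Step 3: e = 1.73885 - 1
Step 4: e = 0.739

0.739


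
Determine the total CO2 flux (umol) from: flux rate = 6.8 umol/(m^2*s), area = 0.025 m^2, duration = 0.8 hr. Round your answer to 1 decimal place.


Step 1: Convert time to seconds: 0.8 hr * 3600 = 2880.0 s
Step 2: Total = flux * area * time_s
Step 3: Total = 6.8 * 0.025 * 2880.0
Step 4: Total = 489.6 umol

489.6


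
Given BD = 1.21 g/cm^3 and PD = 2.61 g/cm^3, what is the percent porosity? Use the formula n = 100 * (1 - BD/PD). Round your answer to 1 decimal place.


Step 1: Formula: n = 100 * (1 - BD / PD)
Step 2: n = 100 * (1 - 1.21 / 2.61)
Step 3: n = 100 * (1 - 0.4636)
Step 4: n = 53.6%

53.6


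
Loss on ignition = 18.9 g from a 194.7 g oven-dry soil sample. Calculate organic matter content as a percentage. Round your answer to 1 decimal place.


Step 1: OM% = 100 * LOI / sample mass
Step 2: OM = 100 * 18.9 / 194.7
Step 3: OM = 9.7%

9.7


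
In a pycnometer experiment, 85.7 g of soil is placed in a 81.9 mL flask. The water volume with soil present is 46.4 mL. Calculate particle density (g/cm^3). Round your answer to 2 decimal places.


Step 1: Volume of solids = flask volume - water volume with soil
Step 2: V_solids = 81.9 - 46.4 = 35.5 mL
Step 3: Particle density = mass / V_solids = 85.7 / 35.5 = 2.41 g/cm^3

2.41


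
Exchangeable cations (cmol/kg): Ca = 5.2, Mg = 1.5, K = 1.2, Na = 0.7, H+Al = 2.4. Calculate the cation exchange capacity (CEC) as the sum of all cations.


Step 1: CEC = Ca + Mg + K + Na + (H+Al)
Step 2: CEC = 5.2 + 1.5 + 1.2 + 0.7 + 2.4
Step 3: CEC = 11.0 cmol/kg

11.0


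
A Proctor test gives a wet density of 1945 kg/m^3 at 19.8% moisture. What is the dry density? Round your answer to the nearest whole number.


Step 1: Dry density = wet density / (1 + w/100)
Step 2: Dry density = 1945 / (1 + 19.8/100)
Step 3: Dry density = 1945 / 1.198
Step 4: Dry density = 1624 kg/m^3

1624


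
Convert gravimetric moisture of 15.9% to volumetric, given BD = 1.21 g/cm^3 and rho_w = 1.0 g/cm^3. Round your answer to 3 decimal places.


Step 1: theta = (w / 100) * BD / rho_w
Step 2: theta = (15.9 / 100) * 1.21 / 1.0
Step 3: theta = 0.159 * 1.21
Step 4: theta = 0.192

0.192


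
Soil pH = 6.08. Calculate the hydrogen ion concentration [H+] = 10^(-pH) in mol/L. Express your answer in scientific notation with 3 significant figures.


Step 1: [H+] = 10^(-pH)
Step 2: [H+] = 10^(-6.08)
Step 3: [H+] = 8.32e-07 mol/L

8.32e-07


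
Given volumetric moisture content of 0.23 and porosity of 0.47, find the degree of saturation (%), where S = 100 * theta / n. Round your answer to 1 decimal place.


Step 1: S = 100 * theta_v / n
Step 2: S = 100 * 0.23 / 0.47
Step 3: S = 48.9%

48.9


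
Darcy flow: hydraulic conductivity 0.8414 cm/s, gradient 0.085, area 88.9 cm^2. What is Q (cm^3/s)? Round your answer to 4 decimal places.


Step 1: Apply Darcy's law: Q = K * i * A
Step 2: Q = 0.8414 * 0.085 * 88.9
Step 3: Q = 6.358 cm^3/s

6.358


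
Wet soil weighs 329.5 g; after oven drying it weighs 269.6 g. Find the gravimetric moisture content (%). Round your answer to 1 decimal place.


Step 1: Water mass = wet - dry = 329.5 - 269.6 = 59.9 g
Step 2: w = 100 * water mass / dry mass
Step 3: w = 100 * 59.9 / 269.6 = 22.2%

22.2


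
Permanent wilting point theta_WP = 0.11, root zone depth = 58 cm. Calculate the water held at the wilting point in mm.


Step 1: Water (mm) = theta_WP * depth * 10
Step 2: Water = 0.11 * 58 * 10
Step 3: Water = 63.8 mm

63.8


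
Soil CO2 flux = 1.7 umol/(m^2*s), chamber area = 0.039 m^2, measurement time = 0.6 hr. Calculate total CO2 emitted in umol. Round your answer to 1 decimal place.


Step 1: Convert time to seconds: 0.6 hr * 3600 = 2160.0 s
Step 2: Total = flux * area * time_s
Step 3: Total = 1.7 * 0.039 * 2160.0
Step 4: Total = 143.2 umol

143.2


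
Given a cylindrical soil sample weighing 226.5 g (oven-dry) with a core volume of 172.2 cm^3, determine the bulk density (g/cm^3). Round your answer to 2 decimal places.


Step 1: Identify the formula: BD = dry mass / volume
Step 2: Substitute values: BD = 226.5 / 172.2
Step 3: BD = 1.32 g/cm^3

1.32


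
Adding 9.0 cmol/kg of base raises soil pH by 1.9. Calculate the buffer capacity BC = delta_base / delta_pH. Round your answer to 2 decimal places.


Step 1: BC = change in base / change in pH
Step 2: BC = 9.0 / 1.9
Step 3: BC = 4.74 cmol/(kg*pH unit)

4.74


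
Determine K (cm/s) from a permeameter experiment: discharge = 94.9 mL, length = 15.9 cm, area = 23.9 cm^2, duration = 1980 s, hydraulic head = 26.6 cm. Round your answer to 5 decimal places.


Step 1: K = Q * L / (A * t * h)
Step 2: Numerator = 94.9 * 15.9 = 1508.91
Step 3: Denominator = 23.9 * 1980 * 26.6 = 1258765.2
Step 4: K = 1508.91 / 1258765.2 = 0.0012 cm/s

0.0012


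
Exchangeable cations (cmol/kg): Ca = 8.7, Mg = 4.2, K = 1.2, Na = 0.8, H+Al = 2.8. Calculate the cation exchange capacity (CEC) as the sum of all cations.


Step 1: CEC = Ca + Mg + K + Na + (H+Al)
Step 2: CEC = 8.7 + 4.2 + 1.2 + 0.8 + 2.8
Step 3: CEC = 17.7 cmol/kg

17.7


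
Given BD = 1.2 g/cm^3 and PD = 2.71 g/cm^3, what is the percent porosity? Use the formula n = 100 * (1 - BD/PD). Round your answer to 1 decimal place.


Step 1: Formula: n = 100 * (1 - BD / PD)
Step 2: n = 100 * (1 - 1.2 / 2.71)
Step 3: n = 100 * (1 - 0.4428)
Step 4: n = 55.7%

55.7


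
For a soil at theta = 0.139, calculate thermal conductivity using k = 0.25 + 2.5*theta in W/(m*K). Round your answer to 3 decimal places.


Step 1: k = 0.25 + 2.5 * theta
Step 2: k = 0.25 + 2.5 * 0.139
Step 3: k = 0.25 + 0.348
Step 4: k = 0.598 W/(m*K)

0.598


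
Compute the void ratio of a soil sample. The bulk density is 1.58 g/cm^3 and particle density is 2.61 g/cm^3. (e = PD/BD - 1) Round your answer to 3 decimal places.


Step 1: e = PD / BD - 1
Step 2: e = 2.61 / 1.58 - 1
Step 3: e = 1.6519 - 1
Step 4: e = 0.652

0.652


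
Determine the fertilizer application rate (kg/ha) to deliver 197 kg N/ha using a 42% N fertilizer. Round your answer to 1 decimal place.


Step 1: Fertilizer rate = target N / (N content / 100)
Step 2: Rate = 197 / (42 / 100)
Step 3: Rate = 197 / 0.42
Step 4: Rate = 469.0 kg/ha

469.0


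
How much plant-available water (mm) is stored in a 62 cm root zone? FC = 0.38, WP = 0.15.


Step 1: Available water = (FC - WP) * depth * 10
Step 2: AW = (0.38 - 0.15) * 62 * 10
Step 3: AW = 0.23 * 62 * 10
Step 4: AW = 142.6 mm

142.6


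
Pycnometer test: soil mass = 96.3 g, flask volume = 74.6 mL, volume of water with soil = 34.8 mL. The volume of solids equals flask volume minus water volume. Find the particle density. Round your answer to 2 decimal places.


Step 1: Volume of solids = flask volume - water volume with soil
Step 2: V_solids = 74.6 - 34.8 = 39.8 mL
Step 3: Particle density = mass / V_solids = 96.3 / 39.8 = 2.42 g/cm^3

2.42


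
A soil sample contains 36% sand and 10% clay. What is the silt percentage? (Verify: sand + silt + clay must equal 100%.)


Step 1: sand + silt + clay = 100%
Step 2: silt = 100 - sand - clay
Step 3: silt = 100 - 36 - 10
Step 4: silt = 54%

54


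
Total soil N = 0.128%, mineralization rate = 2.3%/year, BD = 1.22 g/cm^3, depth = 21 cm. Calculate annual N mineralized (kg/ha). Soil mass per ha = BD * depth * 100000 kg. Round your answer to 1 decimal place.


Step 1: Soil mass per ha = BD * depth * 100000 = 1.22 * 21 * 100000 = 2562000 kg
Step 2: Total N pool = soil mass * N%/100 = 2562000 * 0.128/100 = 3279.36 kg/ha
Step 3: N mineralized = N pool * rate%/100 = 3279.36 * 2.3/100 = 75.4 kg/ha/yr

75.4


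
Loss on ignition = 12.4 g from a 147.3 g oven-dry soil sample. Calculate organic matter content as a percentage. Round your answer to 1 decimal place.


Step 1: OM% = 100 * LOI / sample mass
Step 2: OM = 100 * 12.4 / 147.3
Step 3: OM = 8.4%

8.4


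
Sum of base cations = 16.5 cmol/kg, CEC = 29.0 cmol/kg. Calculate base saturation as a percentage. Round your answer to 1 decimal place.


Step 1: BS = 100 * (sum of bases) / CEC
Step 2: BS = 100 * 16.5 / 29.0
Step 3: BS = 56.9%

56.9


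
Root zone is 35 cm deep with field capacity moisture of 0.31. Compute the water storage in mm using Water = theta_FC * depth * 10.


Step 1: Water (mm) = theta_FC * depth (cm) * 10
Step 2: Water = 0.31 * 35 * 10
Step 3: Water = 108.5 mm

108.5


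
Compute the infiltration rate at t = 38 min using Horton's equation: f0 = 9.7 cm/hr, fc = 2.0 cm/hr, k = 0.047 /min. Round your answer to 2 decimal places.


Step 1: f = fc + (f0 - fc) * exp(-k * t)
Step 2: exp(-0.047 * 38) = 0.167629
Step 3: f = 2.0 + (9.7 - 2.0) * 0.167629
Step 4: f = 2.0 + 7.7 * 0.167629
Step 5: f = 3.29 cm/hr

3.29


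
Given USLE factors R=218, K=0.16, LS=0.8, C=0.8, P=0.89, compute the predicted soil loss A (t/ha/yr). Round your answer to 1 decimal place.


Step 1: A = R * K * LS * C * P
Step 2: R * K = 218 * 0.16 = 34.88
Step 3: (R*K) * LS = 34.88 * 0.8 = 27.904
Step 4: * C * P = 27.904 * 0.8 * 0.89 = 19.9
Step 5: A = 19.9 t/(ha*yr)

19.9


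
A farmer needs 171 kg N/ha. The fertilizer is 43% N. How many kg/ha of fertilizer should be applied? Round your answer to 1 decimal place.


Step 1: Fertilizer rate = target N / (N content / 100)
Step 2: Rate = 171 / (43 / 100)
Step 3: Rate = 171 / 0.43
Step 4: Rate = 397.7 kg/ha

397.7


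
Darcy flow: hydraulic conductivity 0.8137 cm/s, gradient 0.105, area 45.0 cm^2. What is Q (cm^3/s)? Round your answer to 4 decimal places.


Step 1: Apply Darcy's law: Q = K * i * A
Step 2: Q = 0.8137 * 0.105 * 45.0
Step 3: Q = 3.8447 cm^3/s

3.8447


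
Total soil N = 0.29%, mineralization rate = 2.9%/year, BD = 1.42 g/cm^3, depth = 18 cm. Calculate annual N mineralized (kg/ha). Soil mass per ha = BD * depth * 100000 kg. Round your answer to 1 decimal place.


Step 1: Soil mass per ha = BD * depth * 100000 = 1.42 * 18 * 100000 = 2556000 kg
Step 2: Total N pool = soil mass * N%/100 = 2556000 * 0.29/100 = 7412.4 kg/ha
Step 3: N mineralized = N pool * rate%/100 = 7412.4 * 2.9/100 = 215.0 kg/ha/yr

215.0


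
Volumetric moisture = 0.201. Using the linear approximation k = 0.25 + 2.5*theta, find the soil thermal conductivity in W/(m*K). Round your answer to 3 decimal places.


Step 1: k = 0.25 + 2.5 * theta
Step 2: k = 0.25 + 2.5 * 0.201
Step 3: k = 0.25 + 0.503
Step 4: k = 0.753 W/(m*K)

0.753


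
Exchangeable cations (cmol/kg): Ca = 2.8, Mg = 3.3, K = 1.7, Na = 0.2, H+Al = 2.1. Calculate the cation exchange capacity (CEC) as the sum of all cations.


Step 1: CEC = Ca + Mg + K + Na + (H+Al)
Step 2: CEC = 2.8 + 3.3 + 1.7 + 0.2 + 2.1
Step 3: CEC = 10.1 cmol/kg

10.1


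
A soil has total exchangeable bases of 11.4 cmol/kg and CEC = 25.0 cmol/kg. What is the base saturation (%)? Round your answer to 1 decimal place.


Step 1: BS = 100 * (sum of bases) / CEC
Step 2: BS = 100 * 11.4 / 25.0
Step 3: BS = 45.6%

45.6


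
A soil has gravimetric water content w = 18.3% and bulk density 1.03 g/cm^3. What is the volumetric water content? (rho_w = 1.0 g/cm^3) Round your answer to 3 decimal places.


Step 1: theta = (w / 100) * BD / rho_w
Step 2: theta = (18.3 / 100) * 1.03 / 1.0
Step 3: theta = 0.183 * 1.03
Step 4: theta = 0.188

0.188


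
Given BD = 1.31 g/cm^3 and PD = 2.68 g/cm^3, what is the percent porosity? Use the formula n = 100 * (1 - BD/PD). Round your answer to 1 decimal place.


Step 1: Formula: n = 100 * (1 - BD / PD)
Step 2: n = 100 * (1 - 1.31 / 2.68)
Step 3: n = 100 * (1 - 0.48881)
Step 4: n = 51.1%

51.1


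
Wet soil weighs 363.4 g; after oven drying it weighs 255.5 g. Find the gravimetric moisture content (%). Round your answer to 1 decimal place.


Step 1: Water mass = wet - dry = 363.4 - 255.5 = 107.9 g
Step 2: w = 100 * water mass / dry mass
Step 3: w = 100 * 107.9 / 255.5 = 42.2%

42.2


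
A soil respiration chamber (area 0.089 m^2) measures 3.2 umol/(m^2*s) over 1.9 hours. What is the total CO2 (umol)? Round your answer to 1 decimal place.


Step 1: Convert time to seconds: 1.9 hr * 3600 = 6840.0 s
Step 2: Total = flux * area * time_s
Step 3: Total = 3.2 * 0.089 * 6840.0
Step 4: Total = 1948.0 umol

1948.0


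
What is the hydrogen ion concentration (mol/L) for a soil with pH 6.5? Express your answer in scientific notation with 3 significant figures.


Step 1: [H+] = 10^(-pH)
Step 2: [H+] = 10^(-6.5)
Step 3: [H+] = 3.16e-07 mol/L

3.16e-07


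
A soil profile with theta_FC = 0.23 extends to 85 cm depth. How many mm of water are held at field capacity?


Step 1: Water (mm) = theta_FC * depth (cm) * 10
Step 2: Water = 0.23 * 85 * 10
Step 3: Water = 195.5 mm

195.5


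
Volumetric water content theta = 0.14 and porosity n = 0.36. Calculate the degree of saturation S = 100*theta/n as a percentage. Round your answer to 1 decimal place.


Step 1: S = 100 * theta_v / n
Step 2: S = 100 * 0.14 / 0.36
Step 3: S = 38.9%

38.9


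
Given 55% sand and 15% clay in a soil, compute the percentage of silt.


Step 1: sand + silt + clay = 100%
Step 2: silt = 100 - sand - clay
Step 3: silt = 100 - 55 - 15
Step 4: silt = 30%

30


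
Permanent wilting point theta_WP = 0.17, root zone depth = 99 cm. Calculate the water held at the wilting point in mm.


Step 1: Water (mm) = theta_WP * depth * 10
Step 2: Water = 0.17 * 99 * 10
Step 3: Water = 168.3 mm

168.3


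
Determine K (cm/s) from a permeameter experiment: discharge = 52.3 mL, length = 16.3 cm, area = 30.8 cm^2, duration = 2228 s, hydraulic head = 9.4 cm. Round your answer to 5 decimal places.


Step 1: K = Q * L / (A * t * h)
Step 2: Numerator = 52.3 * 16.3 = 852.49
Step 3: Denominator = 30.8 * 2228 * 9.4 = 645050.56
Step 4: K = 852.49 / 645050.56 = 0.00132 cm/s

0.00132


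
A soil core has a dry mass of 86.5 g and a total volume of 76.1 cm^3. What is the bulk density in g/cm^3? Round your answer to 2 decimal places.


Step 1: Identify the formula: BD = dry mass / volume
Step 2: Substitute values: BD = 86.5 / 76.1
Step 3: BD = 1.14 g/cm^3

1.14


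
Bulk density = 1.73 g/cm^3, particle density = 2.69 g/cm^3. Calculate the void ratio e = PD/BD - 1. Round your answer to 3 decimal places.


Step 1: e = PD / BD - 1
Step 2: e = 2.69 / 1.73 - 1
Step 3: e = 1.55491 - 1
Step 4: e = 0.555

0.555


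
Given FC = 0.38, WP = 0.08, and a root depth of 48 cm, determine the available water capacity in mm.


Step 1: Available water = (FC - WP) * depth * 10
Step 2: AW = (0.38 - 0.08) * 48 * 10
Step 3: AW = 0.3 * 48 * 10
Step 4: AW = 144.0 mm

144.0


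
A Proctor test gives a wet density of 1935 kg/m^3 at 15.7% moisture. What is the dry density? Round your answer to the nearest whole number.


Step 1: Dry density = wet density / (1 + w/100)
Step 2: Dry density = 1935 / (1 + 15.7/100)
Step 3: Dry density = 1935 / 1.157
Step 4: Dry density = 1672 kg/m^3

1672


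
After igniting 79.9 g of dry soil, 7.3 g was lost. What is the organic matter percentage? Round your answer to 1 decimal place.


Step 1: OM% = 100 * LOI / sample mass
Step 2: OM = 100 * 7.3 / 79.9
Step 3: OM = 9.1%

9.1


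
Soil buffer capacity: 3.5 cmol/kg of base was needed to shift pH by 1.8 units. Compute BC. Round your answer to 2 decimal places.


Step 1: BC = change in base / change in pH
Step 2: BC = 3.5 / 1.8
Step 3: BC = 1.94 cmol/(kg*pH unit)

1.94


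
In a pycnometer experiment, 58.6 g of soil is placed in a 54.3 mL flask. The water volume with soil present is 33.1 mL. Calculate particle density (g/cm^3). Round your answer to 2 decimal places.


Step 1: Volume of solids = flask volume - water volume with soil
Step 2: V_solids = 54.3 - 33.1 = 21.2 mL
Step 3: Particle density = mass / V_solids = 58.6 / 21.2 = 2.76 g/cm^3

2.76


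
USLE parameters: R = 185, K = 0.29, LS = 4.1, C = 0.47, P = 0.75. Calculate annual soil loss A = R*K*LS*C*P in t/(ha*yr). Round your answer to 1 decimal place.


Step 1: A = R * K * LS * C * P
Step 2: R * K = 185 * 0.29 = 53.65
Step 3: (R*K) * LS = 53.65 * 4.1 = 219.965
Step 4: * C * P = 219.965 * 0.47 * 0.75 = 77.5
Step 5: A = 77.5 t/(ha*yr)

77.5


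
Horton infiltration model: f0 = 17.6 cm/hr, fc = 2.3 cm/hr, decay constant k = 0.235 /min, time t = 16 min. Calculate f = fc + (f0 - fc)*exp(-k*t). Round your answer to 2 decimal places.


Step 1: f = fc + (f0 - fc) * exp(-k * t)
Step 2: exp(-0.235 * 16) = 0.023284
Step 3: f = 2.3 + (17.6 - 2.3) * 0.023284
Step 4: f = 2.3 + 15.3 * 0.023284
Step 5: f = 2.66 cm/hr

2.66


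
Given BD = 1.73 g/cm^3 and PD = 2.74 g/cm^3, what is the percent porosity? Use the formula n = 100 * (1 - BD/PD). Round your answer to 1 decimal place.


Step 1: Formula: n = 100 * (1 - BD / PD)
Step 2: n = 100 * (1 - 1.73 / 2.74)
Step 3: n = 100 * (1 - 0.63139)
Step 4: n = 36.9%

36.9


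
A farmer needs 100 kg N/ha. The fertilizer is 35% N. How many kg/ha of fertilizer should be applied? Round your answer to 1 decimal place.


Step 1: Fertilizer rate = target N / (N content / 100)
Step 2: Rate = 100 / (35 / 100)
Step 3: Rate = 100 / 0.35
Step 4: Rate = 285.7 kg/ha

285.7


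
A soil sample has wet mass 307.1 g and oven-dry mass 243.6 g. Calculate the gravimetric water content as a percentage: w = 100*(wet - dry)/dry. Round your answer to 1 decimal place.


Step 1: Water mass = wet - dry = 307.1 - 243.6 = 63.5 g
Step 2: w = 100 * water mass / dry mass
Step 3: w = 100 * 63.5 / 243.6 = 26.1%

26.1


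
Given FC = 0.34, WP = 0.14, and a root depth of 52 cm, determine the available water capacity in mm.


Step 1: Available water = (FC - WP) * depth * 10
Step 2: AW = (0.34 - 0.14) * 52 * 10
Step 3: AW = 0.2 * 52 * 10
Step 4: AW = 104.0 mm

104.0


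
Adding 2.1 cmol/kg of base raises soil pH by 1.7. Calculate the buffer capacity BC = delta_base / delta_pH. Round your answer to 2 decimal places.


Step 1: BC = change in base / change in pH
Step 2: BC = 2.1 / 1.7
Step 3: BC = 1.24 cmol/(kg*pH unit)

1.24


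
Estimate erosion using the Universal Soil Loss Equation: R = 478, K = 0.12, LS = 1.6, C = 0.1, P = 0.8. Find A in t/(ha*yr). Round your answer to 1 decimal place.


Step 1: A = R * K * LS * C * P
Step 2: R * K = 478 * 0.12 = 57.36
Step 3: (R*K) * LS = 57.36 * 1.6 = 91.776
Step 4: * C * P = 91.776 * 0.1 * 0.8 = 7.3
Step 5: A = 7.3 t/(ha*yr)

7.3


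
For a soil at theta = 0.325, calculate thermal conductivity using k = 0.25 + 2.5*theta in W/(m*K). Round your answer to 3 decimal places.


Step 1: k = 0.25 + 2.5 * theta
Step 2: k = 0.25 + 2.5 * 0.325
Step 3: k = 0.25 + 0.813
Step 4: k = 1.063 W/(m*K)

1.063


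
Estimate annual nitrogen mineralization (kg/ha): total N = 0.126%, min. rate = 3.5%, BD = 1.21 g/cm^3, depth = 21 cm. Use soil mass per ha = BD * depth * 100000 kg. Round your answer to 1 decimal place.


Step 1: Soil mass per ha = BD * depth * 100000 = 1.21 * 21 * 100000 = 2541000 kg
Step 2: Total N pool = soil mass * N%/100 = 2541000 * 0.126/100 = 3201.66 kg/ha
Step 3: N mineralized = N pool * rate%/100 = 3201.66 * 3.5/100 = 112.1 kg/ha/yr

112.1


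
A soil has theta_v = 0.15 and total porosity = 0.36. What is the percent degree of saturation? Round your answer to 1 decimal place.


Step 1: S = 100 * theta_v / n
Step 2: S = 100 * 0.15 / 0.36
Step 3: S = 41.7%

41.7


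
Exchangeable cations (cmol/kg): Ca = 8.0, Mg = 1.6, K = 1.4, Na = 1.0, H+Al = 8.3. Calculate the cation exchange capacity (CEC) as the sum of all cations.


Step 1: CEC = Ca + Mg + K + Na + (H+Al)
Step 2: CEC = 8.0 + 1.6 + 1.4 + 1.0 + 8.3
Step 3: CEC = 20.3 cmol/kg

20.3


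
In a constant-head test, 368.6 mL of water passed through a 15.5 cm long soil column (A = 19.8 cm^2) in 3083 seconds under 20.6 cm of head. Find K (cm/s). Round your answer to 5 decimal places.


Step 1: K = Q * L / (A * t * h)
Step 2: Numerator = 368.6 * 15.5 = 5713.3
Step 3: Denominator = 19.8 * 3083 * 20.6 = 1257494.04
Step 4: K = 5713.3 / 1257494.04 = 0.00454 cm/s

0.00454


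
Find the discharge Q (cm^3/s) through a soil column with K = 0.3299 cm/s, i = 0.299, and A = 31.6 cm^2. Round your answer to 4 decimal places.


Step 1: Apply Darcy's law: Q = K * i * A
Step 2: Q = 0.3299 * 0.299 * 31.6
Step 3: Q = 3.117 cm^3/s

3.117


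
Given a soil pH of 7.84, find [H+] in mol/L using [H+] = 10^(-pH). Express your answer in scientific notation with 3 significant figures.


Step 1: [H+] = 10^(-pH)
Step 2: [H+] = 10^(-7.84)
Step 3: [H+] = 1.45e-08 mol/L

1.45e-08


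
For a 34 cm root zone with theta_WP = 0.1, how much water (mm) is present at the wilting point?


Step 1: Water (mm) = theta_WP * depth * 10
Step 2: Water = 0.1 * 34 * 10
Step 3: Water = 34.0 mm

34.0


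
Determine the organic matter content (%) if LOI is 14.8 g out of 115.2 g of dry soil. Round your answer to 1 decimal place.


Step 1: OM% = 100 * LOI / sample mass
Step 2: OM = 100 * 14.8 / 115.2
Step 3: OM = 12.8%

12.8


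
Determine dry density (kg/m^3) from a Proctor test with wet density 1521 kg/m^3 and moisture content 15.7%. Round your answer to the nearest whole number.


Step 1: Dry density = wet density / (1 + w/100)
Step 2: Dry density = 1521 / (1 + 15.7/100)
Step 3: Dry density = 1521 / 1.157
Step 4: Dry density = 1315 kg/m^3

1315


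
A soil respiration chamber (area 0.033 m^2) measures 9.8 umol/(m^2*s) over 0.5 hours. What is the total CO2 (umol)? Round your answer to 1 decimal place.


Step 1: Convert time to seconds: 0.5 hr * 3600 = 1800.0 s
Step 2: Total = flux * area * time_s
Step 3: Total = 9.8 * 0.033 * 1800.0
Step 4: Total = 582.1 umol

582.1


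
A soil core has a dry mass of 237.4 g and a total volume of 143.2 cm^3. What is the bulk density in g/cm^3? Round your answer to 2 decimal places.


Step 1: Identify the formula: BD = dry mass / volume
Step 2: Substitute values: BD = 237.4 / 143.2
Step 3: BD = 1.66 g/cm^3

1.66


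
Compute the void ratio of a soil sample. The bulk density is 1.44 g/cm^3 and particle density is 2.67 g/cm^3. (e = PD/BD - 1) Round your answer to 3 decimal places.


Step 1: e = PD / BD - 1
Step 2: e = 2.67 / 1.44 - 1
Step 3: e = 1.85417 - 1
Step 4: e = 0.854

0.854


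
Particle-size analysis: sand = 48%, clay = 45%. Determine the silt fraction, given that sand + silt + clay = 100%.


Step 1: sand + silt + clay = 100%
Step 2: silt = 100 - sand - clay
Step 3: silt = 100 - 48 - 45
Step 4: silt = 7%

7


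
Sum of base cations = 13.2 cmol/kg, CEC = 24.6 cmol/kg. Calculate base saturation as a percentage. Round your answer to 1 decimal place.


Step 1: BS = 100 * (sum of bases) / CEC
Step 2: BS = 100 * 13.2 / 24.6
Step 3: BS = 53.7%

53.7


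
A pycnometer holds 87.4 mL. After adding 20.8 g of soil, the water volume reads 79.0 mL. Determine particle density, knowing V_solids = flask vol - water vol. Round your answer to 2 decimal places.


Step 1: Volume of solids = flask volume - water volume with soil
Step 2: V_solids = 87.4 - 79.0 = 8.4 mL
Step 3: Particle density = mass / V_solids = 20.8 / 8.4 = 2.48 g/cm^3

2.48


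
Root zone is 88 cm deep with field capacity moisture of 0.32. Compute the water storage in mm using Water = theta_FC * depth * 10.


Step 1: Water (mm) = theta_FC * depth (cm) * 10
Step 2: Water = 0.32 * 88 * 10
Step 3: Water = 281.6 mm

281.6


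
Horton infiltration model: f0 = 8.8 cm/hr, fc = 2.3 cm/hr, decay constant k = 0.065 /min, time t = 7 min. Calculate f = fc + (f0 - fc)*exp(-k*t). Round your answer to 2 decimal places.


Step 1: f = fc + (f0 - fc) * exp(-k * t)
Step 2: exp(-0.065 * 7) = 0.634448
Step 3: f = 2.3 + (8.8 - 2.3) * 0.634448
Step 4: f = 2.3 + 6.5 * 0.634448
Step 5: f = 6.42 cm/hr

6.42


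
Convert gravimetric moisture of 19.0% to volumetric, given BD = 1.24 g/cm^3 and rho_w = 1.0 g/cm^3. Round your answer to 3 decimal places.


Step 1: theta = (w / 100) * BD / rho_w
Step 2: theta = (19.0 / 100) * 1.24 / 1.0
Step 3: theta = 0.19 * 1.24
Step 4: theta = 0.236

0.236


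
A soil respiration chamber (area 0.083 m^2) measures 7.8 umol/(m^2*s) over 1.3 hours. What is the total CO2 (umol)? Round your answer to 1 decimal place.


Step 1: Convert time to seconds: 1.3 hr * 3600 = 4680.0 s
Step 2: Total = flux * area * time_s
Step 3: Total = 7.8 * 0.083 * 4680.0
Step 4: Total = 3029.8 umol

3029.8


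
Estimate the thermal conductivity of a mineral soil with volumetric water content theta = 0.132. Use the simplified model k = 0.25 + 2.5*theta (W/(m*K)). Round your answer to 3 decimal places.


Step 1: k = 0.25 + 2.5 * theta
Step 2: k = 0.25 + 2.5 * 0.132
Step 3: k = 0.25 + 0.33
Step 4: k = 0.58 W/(m*K)

0.58


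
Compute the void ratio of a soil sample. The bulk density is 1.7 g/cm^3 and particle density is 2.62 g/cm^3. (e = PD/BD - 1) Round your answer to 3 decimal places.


Step 1: e = PD / BD - 1
Step 2: e = 2.62 / 1.7 - 1
Step 3: e = 1.54118 - 1
Step 4: e = 0.541

0.541


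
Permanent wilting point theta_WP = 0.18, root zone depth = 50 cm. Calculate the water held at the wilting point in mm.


Step 1: Water (mm) = theta_WP * depth * 10
Step 2: Water = 0.18 * 50 * 10
Step 3: Water = 90.0 mm

90.0


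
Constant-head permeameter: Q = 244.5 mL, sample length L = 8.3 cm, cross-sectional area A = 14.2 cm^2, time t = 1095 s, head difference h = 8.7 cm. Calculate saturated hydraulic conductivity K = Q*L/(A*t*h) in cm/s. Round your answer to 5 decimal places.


Step 1: K = Q * L / (A * t * h)
Step 2: Numerator = 244.5 * 8.3 = 2029.35
Step 3: Denominator = 14.2 * 1095 * 8.7 = 135276.3
Step 4: K = 2029.35 / 135276.3 = 0.015 cm/s

0.015


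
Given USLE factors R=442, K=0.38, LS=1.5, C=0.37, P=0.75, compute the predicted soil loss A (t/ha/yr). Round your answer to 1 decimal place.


Step 1: A = R * K * LS * C * P
Step 2: R * K = 442 * 0.38 = 167.96
Step 3: (R*K) * LS = 167.96 * 1.5 = 251.94
Step 4: * C * P = 251.94 * 0.37 * 0.75 = 69.9
Step 5: A = 69.9 t/(ha*yr)

69.9


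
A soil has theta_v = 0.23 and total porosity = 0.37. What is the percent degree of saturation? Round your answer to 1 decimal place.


Step 1: S = 100 * theta_v / n
Step 2: S = 100 * 0.23 / 0.37
Step 3: S = 62.2%

62.2


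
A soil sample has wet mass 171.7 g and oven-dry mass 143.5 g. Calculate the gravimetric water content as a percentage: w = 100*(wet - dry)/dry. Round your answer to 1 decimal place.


Step 1: Water mass = wet - dry = 171.7 - 143.5 = 28.2 g
Step 2: w = 100 * water mass / dry mass
Step 3: w = 100 * 28.2 / 143.5 = 19.7%

19.7


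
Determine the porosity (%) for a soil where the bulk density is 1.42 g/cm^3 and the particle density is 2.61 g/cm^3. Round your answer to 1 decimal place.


Step 1: Formula: n = 100 * (1 - BD / PD)
Step 2: n = 100 * (1 - 1.42 / 2.61)
Step 3: n = 100 * (1 - 0.54406)
Step 4: n = 45.6%

45.6


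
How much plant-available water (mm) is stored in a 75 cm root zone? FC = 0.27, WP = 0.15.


Step 1: Available water = (FC - WP) * depth * 10
Step 2: AW = (0.27 - 0.15) * 75 * 10
Step 3: AW = 0.12 * 75 * 10
Step 4: AW = 90.0 mm

90.0


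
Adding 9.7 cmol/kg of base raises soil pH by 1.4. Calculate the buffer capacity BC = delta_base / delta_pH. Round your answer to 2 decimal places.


Step 1: BC = change in base / change in pH
Step 2: BC = 9.7 / 1.4
Step 3: BC = 6.93 cmol/(kg*pH unit)

6.93


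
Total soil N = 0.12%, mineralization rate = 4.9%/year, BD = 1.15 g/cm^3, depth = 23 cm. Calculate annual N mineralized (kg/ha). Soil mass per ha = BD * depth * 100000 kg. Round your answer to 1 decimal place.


Step 1: Soil mass per ha = BD * depth * 100000 = 1.15 * 23 * 100000 = 2645000 kg
Step 2: Total N pool = soil mass * N%/100 = 2645000 * 0.12/100 = 3174.0 kg/ha
Step 3: N mineralized = N pool * rate%/100 = 3174.0 * 4.9/100 = 155.5 kg/ha/yr

155.5


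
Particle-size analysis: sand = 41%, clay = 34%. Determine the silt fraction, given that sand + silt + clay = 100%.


Step 1: sand + silt + clay = 100%
Step 2: silt = 100 - sand - clay
Step 3: silt = 100 - 41 - 34
Step 4: silt = 25%

25


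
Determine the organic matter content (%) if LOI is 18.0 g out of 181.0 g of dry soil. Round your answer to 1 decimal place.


Step 1: OM% = 100 * LOI / sample mass
Step 2: OM = 100 * 18.0 / 181.0
Step 3: OM = 9.9%

9.9


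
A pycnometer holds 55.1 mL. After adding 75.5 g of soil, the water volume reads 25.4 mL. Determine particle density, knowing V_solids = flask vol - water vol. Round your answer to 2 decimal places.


Step 1: Volume of solids = flask volume - water volume with soil
Step 2: V_solids = 55.1 - 25.4 = 29.7 mL
Step 3: Particle density = mass / V_solids = 75.5 / 29.7 = 2.54 g/cm^3

2.54


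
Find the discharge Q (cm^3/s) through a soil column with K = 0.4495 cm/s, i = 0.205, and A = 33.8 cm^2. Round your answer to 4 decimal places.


Step 1: Apply Darcy's law: Q = K * i * A
Step 2: Q = 0.4495 * 0.205 * 33.8
Step 3: Q = 3.1146 cm^3/s

3.1146


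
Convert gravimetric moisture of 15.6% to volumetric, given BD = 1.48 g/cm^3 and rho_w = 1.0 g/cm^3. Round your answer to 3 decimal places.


Step 1: theta = (w / 100) * BD / rho_w
Step 2: theta = (15.6 / 100) * 1.48 / 1.0
Step 3: theta = 0.156 * 1.48
Step 4: theta = 0.231

0.231


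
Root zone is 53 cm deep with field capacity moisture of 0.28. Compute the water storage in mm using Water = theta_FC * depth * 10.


Step 1: Water (mm) = theta_FC * depth (cm) * 10
Step 2: Water = 0.28 * 53 * 10
Step 3: Water = 148.4 mm

148.4


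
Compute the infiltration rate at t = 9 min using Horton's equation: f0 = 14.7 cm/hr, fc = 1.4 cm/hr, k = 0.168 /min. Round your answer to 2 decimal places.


Step 1: f = fc + (f0 - fc) * exp(-k * t)
Step 2: exp(-0.168 * 9) = 0.220469
Step 3: f = 1.4 + (14.7 - 1.4) * 0.220469
Step 4: f = 1.4 + 13.3 * 0.220469
Step 5: f = 4.33 cm/hr

4.33


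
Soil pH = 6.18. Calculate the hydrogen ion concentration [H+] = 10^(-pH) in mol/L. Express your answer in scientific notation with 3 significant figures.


Step 1: [H+] = 10^(-pH)
Step 2: [H+] = 10^(-6.18)
Step 3: [H+] = 6.61e-07 mol/L

6.61e-07


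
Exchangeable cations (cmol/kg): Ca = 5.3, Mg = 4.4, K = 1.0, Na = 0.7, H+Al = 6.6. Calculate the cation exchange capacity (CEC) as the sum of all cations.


Step 1: CEC = Ca + Mg + K + Na + (H+Al)
Step 2: CEC = 5.3 + 4.4 + 1.0 + 0.7 + 6.6
Step 3: CEC = 18.0 cmol/kg

18.0


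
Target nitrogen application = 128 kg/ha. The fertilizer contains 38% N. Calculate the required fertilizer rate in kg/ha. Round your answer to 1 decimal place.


Step 1: Fertilizer rate = target N / (N content / 100)
Step 2: Rate = 128 / (38 / 100)
Step 3: Rate = 128 / 0.38
Step 4: Rate = 336.8 kg/ha

336.8


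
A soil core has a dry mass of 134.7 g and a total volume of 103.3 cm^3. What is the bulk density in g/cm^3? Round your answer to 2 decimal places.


Step 1: Identify the formula: BD = dry mass / volume
Step 2: Substitute values: BD = 134.7 / 103.3
Step 3: BD = 1.3 g/cm^3

1.3


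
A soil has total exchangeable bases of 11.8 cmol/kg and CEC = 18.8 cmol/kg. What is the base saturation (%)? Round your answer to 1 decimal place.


Step 1: BS = 100 * (sum of bases) / CEC
Step 2: BS = 100 * 11.8 / 18.8
Step 3: BS = 62.8%

62.8


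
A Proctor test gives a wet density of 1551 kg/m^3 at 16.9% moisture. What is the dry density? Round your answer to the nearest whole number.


Step 1: Dry density = wet density / (1 + w/100)
Step 2: Dry density = 1551 / (1 + 16.9/100)
Step 3: Dry density = 1551 / 1.169
Step 4: Dry density = 1327 kg/m^3

1327


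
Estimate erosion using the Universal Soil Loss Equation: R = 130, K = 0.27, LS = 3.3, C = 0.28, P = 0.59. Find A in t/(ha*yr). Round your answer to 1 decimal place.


Step 1: A = R * K * LS * C * P
Step 2: R * K = 130 * 0.27 = 35.1
Step 3: (R*K) * LS = 35.1 * 3.3 = 115.83
Step 4: * C * P = 115.83 * 0.28 * 0.59 = 19.1
Step 5: A = 19.1 t/(ha*yr)

19.1


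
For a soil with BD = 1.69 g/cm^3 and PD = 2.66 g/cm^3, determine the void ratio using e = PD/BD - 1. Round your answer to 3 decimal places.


Step 1: e = PD / BD - 1
Step 2: e = 2.66 / 1.69 - 1
Step 3: e = 1.57396 - 1
Step 4: e = 0.574

0.574


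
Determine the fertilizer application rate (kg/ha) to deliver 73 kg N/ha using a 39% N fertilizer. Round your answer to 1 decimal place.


Step 1: Fertilizer rate = target N / (N content / 100)
Step 2: Rate = 73 / (39 / 100)
Step 3: Rate = 73 / 0.39
Step 4: Rate = 187.2 kg/ha

187.2


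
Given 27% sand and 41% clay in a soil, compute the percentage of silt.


Step 1: sand + silt + clay = 100%
Step 2: silt = 100 - sand - clay
Step 3: silt = 100 - 27 - 41
Step 4: silt = 32%

32


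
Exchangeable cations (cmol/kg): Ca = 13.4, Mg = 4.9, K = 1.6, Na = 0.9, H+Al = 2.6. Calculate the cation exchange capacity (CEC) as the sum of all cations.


Step 1: CEC = Ca + Mg + K + Na + (H+Al)
Step 2: CEC = 13.4 + 4.9 + 1.6 + 0.9 + 2.6
Step 3: CEC = 23.4 cmol/kg

23.4


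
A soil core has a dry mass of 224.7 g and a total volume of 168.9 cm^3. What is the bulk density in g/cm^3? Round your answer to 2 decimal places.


Step 1: Identify the formula: BD = dry mass / volume
Step 2: Substitute values: BD = 224.7 / 168.9
Step 3: BD = 1.33 g/cm^3

1.33


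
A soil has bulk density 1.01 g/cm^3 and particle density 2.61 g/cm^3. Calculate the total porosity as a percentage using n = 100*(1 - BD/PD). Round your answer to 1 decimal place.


Step 1: Formula: n = 100 * (1 - BD / PD)
Step 2: n = 100 * (1 - 1.01 / 2.61)
Step 3: n = 100 * (1 - 0.38697)
Step 4: n = 61.3%

61.3


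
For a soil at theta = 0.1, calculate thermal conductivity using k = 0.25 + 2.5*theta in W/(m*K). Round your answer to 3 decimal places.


Step 1: k = 0.25 + 2.5 * theta
Step 2: k = 0.25 + 2.5 * 0.1
Step 3: k = 0.25 + 0.25
Step 4: k = 0.5 W/(m*K)

0.5


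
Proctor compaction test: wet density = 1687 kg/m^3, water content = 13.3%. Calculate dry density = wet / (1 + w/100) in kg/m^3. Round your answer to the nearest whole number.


Step 1: Dry density = wet density / (1 + w/100)
Step 2: Dry density = 1687 / (1 + 13.3/100)
Step 3: Dry density = 1687 / 1.133
Step 4: Dry density = 1489 kg/m^3

1489


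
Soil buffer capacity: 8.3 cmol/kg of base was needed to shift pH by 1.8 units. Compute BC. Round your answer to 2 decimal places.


Step 1: BC = change in base / change in pH
Step 2: BC = 8.3 / 1.8
Step 3: BC = 4.61 cmol/(kg*pH unit)

4.61


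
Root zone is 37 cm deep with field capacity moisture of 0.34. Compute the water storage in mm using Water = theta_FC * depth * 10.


Step 1: Water (mm) = theta_FC * depth (cm) * 10
Step 2: Water = 0.34 * 37 * 10
Step 3: Water = 125.8 mm

125.8


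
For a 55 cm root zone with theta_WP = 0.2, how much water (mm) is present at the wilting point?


Step 1: Water (mm) = theta_WP * depth * 10
Step 2: Water = 0.2 * 55 * 10
Step 3: Water = 110.0 mm

110.0


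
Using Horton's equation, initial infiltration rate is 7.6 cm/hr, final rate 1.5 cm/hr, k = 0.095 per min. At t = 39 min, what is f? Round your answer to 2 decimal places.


Step 1: f = fc + (f0 - fc) * exp(-k * t)
Step 2: exp(-0.095 * 39) = 0.0246
Step 3: f = 1.5 + (7.6 - 1.5) * 0.0246
Step 4: f = 1.5 + 6.1 * 0.0246
Step 5: f = 1.65 cm/hr

1.65


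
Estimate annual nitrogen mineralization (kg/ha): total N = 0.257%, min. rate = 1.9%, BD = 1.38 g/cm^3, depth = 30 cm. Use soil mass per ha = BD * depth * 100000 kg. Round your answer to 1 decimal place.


Step 1: Soil mass per ha = BD * depth * 100000 = 1.38 * 30 * 100000 = 4140000 kg
Step 2: Total N pool = soil mass * N%/100 = 4140000 * 0.257/100 = 10639.8 kg/ha
Step 3: N mineralized = N pool * rate%/100 = 10639.8 * 1.9/100 = 202.2 kg/ha/yr

202.2


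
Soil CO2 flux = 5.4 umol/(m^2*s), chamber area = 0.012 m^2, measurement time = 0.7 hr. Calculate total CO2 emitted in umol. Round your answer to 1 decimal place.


Step 1: Convert time to seconds: 0.7 hr * 3600 = 2520.0 s
Step 2: Total = flux * area * time_s
Step 3: Total = 5.4 * 0.012 * 2520.0
Step 4: Total = 163.3 umol

163.3


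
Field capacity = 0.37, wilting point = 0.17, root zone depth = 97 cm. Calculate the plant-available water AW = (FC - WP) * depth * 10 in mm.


Step 1: Available water = (FC - WP) * depth * 10
Step 2: AW = (0.37 - 0.17) * 97 * 10
Step 3: AW = 0.2 * 97 * 10
Step 4: AW = 194.0 mm

194.0


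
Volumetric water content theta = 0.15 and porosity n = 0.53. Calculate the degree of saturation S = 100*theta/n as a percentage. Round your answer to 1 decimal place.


Step 1: S = 100 * theta_v / n
Step 2: S = 100 * 0.15 / 0.53
Step 3: S = 28.3%

28.3


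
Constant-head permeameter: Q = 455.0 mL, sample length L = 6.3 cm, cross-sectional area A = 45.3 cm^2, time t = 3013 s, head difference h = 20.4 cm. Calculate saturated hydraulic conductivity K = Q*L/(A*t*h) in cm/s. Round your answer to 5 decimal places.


Step 1: K = Q * L / (A * t * h)
Step 2: Numerator = 455.0 * 6.3 = 2866.5
Step 3: Denominator = 45.3 * 3013 * 20.4 = 2784373.56
Step 4: K = 2866.5 / 2784373.56 = 0.00103 cm/s

0.00103


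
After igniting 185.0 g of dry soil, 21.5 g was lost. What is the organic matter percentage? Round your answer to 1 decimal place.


Step 1: OM% = 100 * LOI / sample mass
Step 2: OM = 100 * 21.5 / 185.0
Step 3: OM = 11.6%

11.6


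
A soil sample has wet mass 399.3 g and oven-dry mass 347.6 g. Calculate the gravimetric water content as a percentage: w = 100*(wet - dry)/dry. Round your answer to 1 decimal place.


Step 1: Water mass = wet - dry = 399.3 - 347.6 = 51.7 g
Step 2: w = 100 * water mass / dry mass
Step 3: w = 100 * 51.7 / 347.6 = 14.9%

14.9


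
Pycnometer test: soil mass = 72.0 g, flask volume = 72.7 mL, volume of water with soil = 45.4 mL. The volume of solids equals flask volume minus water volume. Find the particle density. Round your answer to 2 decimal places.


Step 1: Volume of solids = flask volume - water volume with soil
Step 2: V_solids = 72.7 - 45.4 = 27.3 mL
Step 3: Particle density = mass / V_solids = 72.0 / 27.3 = 2.64 g/cm^3

2.64


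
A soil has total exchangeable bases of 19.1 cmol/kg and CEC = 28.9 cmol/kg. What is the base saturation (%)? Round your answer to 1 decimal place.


Step 1: BS = 100 * (sum of bases) / CEC
Step 2: BS = 100 * 19.1 / 28.9
Step 3: BS = 66.1%

66.1


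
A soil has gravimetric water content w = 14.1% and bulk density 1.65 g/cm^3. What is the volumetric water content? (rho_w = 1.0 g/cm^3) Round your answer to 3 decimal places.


Step 1: theta = (w / 100) * BD / rho_w
Step 2: theta = (14.1 / 100) * 1.65 / 1.0
Step 3: theta = 0.141 * 1.65
Step 4: theta = 0.233

0.233


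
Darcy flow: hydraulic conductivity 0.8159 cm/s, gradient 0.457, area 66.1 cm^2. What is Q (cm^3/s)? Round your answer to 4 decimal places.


Step 1: Apply Darcy's law: Q = K * i * A
Step 2: Q = 0.8159 * 0.457 * 66.1
Step 3: Q = 24.6465 cm^3/s

24.6465


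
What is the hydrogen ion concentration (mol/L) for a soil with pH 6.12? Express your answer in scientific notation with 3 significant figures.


Step 1: [H+] = 10^(-pH)
Step 2: [H+] = 10^(-6.12)
Step 3: [H+] = 7.59e-07 mol/L

7.59e-07


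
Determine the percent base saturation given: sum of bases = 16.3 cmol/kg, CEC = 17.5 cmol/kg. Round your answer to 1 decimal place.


Step 1: BS = 100 * (sum of bases) / CEC
Step 2: BS = 100 * 16.3 / 17.5
Step 3: BS = 93.1%

93.1


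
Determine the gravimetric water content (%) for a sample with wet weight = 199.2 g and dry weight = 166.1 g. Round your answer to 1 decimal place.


Step 1: Water mass = wet - dry = 199.2 - 166.1 = 33.1 g
Step 2: w = 100 * water mass / dry mass
Step 3: w = 100 * 33.1 / 166.1 = 19.9%

19.9


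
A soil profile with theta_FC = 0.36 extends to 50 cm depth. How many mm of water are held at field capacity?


Step 1: Water (mm) = theta_FC * depth (cm) * 10
Step 2: Water = 0.36 * 50 * 10
Step 3: Water = 180.0 mm

180.0
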